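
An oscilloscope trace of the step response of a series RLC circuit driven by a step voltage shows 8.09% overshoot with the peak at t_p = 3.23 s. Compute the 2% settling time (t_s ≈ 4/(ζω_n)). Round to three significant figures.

ζ from %OS: ζ = |ln 0.0809|/√(π²+ln²0.0809) = 0.625.
From t_p = π/ω_d, ω_d = π/3.23 = 0.973 rad/s, so ω_n = ω_d/√(1−ζ²) = 1.25 rad/s.
t_s ≈ 4/(ζω_n) = 4/(0.625·1.25) = 5.14 s.

t_s ≈ 5.14 s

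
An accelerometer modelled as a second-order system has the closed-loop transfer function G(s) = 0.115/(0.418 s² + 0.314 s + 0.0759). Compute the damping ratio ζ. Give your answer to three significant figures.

ζ ≈ 0.881

Dividing through by 0.418: denominator becomes s² + 0.7512 s + 0.1816.
So ω_n = √0.1816 = 0.426 rad/s and ζ = 0.7512/(2·0.426) = 0.881.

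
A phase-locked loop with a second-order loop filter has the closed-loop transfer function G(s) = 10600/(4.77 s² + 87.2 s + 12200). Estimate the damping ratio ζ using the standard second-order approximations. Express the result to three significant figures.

ζ ≈ 0.181

Dividing through by 4.77: denominator becomes s² + 18.28 s + 2558.
So ω_n = √2558 = 50.6 rad/s and ζ = 18.28/(2·50.6) = 0.181.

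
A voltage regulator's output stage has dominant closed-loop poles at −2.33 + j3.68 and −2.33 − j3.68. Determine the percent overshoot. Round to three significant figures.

The poles are at −σ ± jω_d with σ = 2.33 and ω_d = 3.68, so ω_n = √(σ²+ω_d²) = 4.36 rad/s and ζ = σ/ω_n = 0.535.
Overshoot: exp(−π·0.535/√(1−0.535²)) = 0.137, i.e. 13.7%.

%OS ≈ 13.7%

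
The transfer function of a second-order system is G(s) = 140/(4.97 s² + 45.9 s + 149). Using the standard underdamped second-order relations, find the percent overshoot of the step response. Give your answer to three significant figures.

%OS ≈ 0.722%

Dividing through by 4.97: denominator becomes s² + 9.235 s + 29.98.
So ω_n = √29.98 = 5.48 rad/s and ζ = 9.235/(2·5.48) = 0.843.
Overshoot: exp(−π·0.843/√(1−0.843²)) = 0.00722, i.e. 0.722%.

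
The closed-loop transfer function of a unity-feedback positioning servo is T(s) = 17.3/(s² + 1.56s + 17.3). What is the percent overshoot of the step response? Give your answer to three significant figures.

%OS ≈ 54.9%

ω_n = √17.3 = 4.16 rad/s; ζ = 1.56/(2·4.16) = 0.188.
Overshoot: exp(−π·0.188/√(1−0.188²)) = 0.549, i.e. 54.9%.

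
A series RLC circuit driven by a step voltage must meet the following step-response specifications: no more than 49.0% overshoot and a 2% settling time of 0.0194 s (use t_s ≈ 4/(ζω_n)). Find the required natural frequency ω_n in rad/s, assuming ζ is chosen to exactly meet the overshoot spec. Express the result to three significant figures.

ζ = −ln(OS)/√(π² + (ln OS)²). With OS = 0.490, ln OS = −0.7133 and ζ = 0.7133/3.222 = 0.221.
Then ω_n = 4/(ζ t_s) = 4/(0.221 × 0.0194) = 931 rad/s.

ω_n ≈ 931 rad/s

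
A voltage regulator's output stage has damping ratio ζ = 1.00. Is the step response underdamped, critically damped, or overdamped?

Since ζ = 1, the system is critically damped.

critically damped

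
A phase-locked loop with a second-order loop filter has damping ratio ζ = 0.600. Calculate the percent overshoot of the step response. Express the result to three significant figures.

For an underdamped second-order system, %OS = 100·exp(−πζ/√(1−ζ²)).
πζ/√(1−ζ²) = π·0.600/√(1−0.360) = 2.356, so %OS = 100·e^(−2.356) = 9.48%.

%OS ≈ 9.48%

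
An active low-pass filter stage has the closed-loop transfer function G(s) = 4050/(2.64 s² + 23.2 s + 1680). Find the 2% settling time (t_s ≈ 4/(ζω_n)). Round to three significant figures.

t_s ≈ 0.910 s

Dividing through by 2.64: denominator becomes s² + 8.788 s + 636.4.
So ω_n = √636.4 = 25.2 rad/s and ζ = 8.788/(2·25.2) = 0.174.
t_s ≈ 4/(ζω_n) = 0.910 s.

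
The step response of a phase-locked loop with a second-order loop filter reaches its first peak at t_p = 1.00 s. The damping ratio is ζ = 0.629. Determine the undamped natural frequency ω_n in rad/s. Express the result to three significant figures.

Peak time t_p = π/ω_d, so ω_d = π/t_p = π/1.00 = 3.14 rad/s.
ω_n = ω_d/√(1−ζ²) = 3.14/√0.604 = 4.04 rad/s.

ω_n ≈ 4.04 rad/s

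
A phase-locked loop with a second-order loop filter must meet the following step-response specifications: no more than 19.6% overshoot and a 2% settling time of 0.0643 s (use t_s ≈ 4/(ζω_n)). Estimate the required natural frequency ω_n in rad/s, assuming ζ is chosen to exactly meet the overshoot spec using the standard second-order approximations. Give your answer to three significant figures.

ω_n ≈ 135 rad/s

From %OS = 100·exp(−πζ/√(1−ζ²)), invert to get ζ = −ln(OS)/√(π² + ln²(OS)) with OS = 0.196.
−ln 0.196 = 1.630, so ζ = 1.630/√(π² + 2.656) = 0.460.
Then ω_n = 4/(ζ t_s) = 4/(0.460 × 0.0643) = 135 rad/s.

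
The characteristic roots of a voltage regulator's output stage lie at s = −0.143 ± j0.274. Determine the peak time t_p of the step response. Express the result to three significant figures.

t_p = π/ω_d with ω_d = 0.274 (the imaginary part), so t_p = 11.5 s.

t_p ≈ 11.5 s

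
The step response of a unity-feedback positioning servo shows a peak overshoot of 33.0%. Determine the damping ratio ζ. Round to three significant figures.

ζ = −ln(OS)/√(π² + (ln OS)²). With OS = 0.330, ln OS = −1.109 and ζ = 1.109/3.331 = 0.333.

ζ ≈ 0.333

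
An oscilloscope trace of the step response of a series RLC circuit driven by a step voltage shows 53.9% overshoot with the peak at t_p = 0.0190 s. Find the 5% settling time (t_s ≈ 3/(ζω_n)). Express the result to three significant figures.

t_s ≈ 0.0922 s

The overshoot fixes ζ = −ln(OS)/√(π²+ln²(OS)) = 0.193.
From t_p = π/ω_d, ω_d = π/0.0190 = 165 rad/s, so ω_n = ω_d/√(1−ζ²) = 169 rad/s.
t_s ≈ 3/(ζω_n) = 3/(0.193·169) = 0.0922 s.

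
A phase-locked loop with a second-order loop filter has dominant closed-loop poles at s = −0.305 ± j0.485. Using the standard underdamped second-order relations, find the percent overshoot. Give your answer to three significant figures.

The poles are at −σ ± jω_d with σ = 0.305 and ω_d = 0.485, so ω_n = √(σ²+ω_d²) = 0.573 rad/s and ζ = σ/ω_n = 0.532.
%OS = 100 e^{−πζ/√(1−ζ²)} with ζ = 0.532 gives 13.9%.

%OS ≈ 13.9%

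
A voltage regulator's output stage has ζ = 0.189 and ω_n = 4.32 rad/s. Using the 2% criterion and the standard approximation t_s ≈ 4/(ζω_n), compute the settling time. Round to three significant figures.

t_s ≈ 4/(ζω_n) = 4/(0.189 × 4.32) = 4.90 s.

t_s ≈ 4.90 s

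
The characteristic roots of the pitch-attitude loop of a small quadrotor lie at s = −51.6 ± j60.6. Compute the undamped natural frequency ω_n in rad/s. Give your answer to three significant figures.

With σ = 51.6, ω_d = 60.6: ω_n = √(σ²+ω_d²) = 79.6 rad/s, ζ = σ/ω_n = 0.648.

ω_n ≈ 79.6 rad/s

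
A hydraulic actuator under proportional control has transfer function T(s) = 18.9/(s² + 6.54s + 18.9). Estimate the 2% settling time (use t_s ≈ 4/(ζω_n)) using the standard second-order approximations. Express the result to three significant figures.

t_s ≈ 1.22 s

Comparing the denominator to s² + 2ζω_n s + ω_n²: ω_n = √18.9 = 4.35 rad/s, and 2ζω_n = 6.54 so ζ = 6.54/(2·4.35) = 0.752.
t_s ≈ 4/(ζω_n) = 4/(0.752·4.35) = 1.22 s.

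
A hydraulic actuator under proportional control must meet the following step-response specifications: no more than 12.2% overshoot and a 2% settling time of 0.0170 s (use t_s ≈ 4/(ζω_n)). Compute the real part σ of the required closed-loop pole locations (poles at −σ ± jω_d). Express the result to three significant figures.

σ ≈ 235

The settling-time spec alone fixes σ = ζω_n = 4/t_s = 4/0.0170 = 235.
(Overshoot then fixes ζ = 0.556 and hence ω_d = σ·√(1−ζ²)/ζ = 351 rad/s.)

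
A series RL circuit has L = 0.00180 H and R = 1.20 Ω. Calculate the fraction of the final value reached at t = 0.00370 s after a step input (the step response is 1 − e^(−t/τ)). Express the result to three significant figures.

y/y_∞ ≈ 0.915

τ = L/R = 0.00180/1.20 = 0.00150 s.
y(t)/y_∞ = 1 − e^(−t/τ) = 1 − e^(−0.00370/0.00150) = 1 − e^(−2.47) = 0.915.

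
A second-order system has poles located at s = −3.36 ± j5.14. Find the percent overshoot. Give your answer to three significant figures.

The poles are at −σ ± jω_d with σ = 3.36 and ω_d = 5.14, so ω_n = √(σ²+ω_d²) = 6.14 rad/s and ζ = σ/ω_n = 0.547.
%OS = 100 e^{−πζ/√(1−ζ²)} with ζ = 0.547 gives 12.8%.

%OS ≈ 12.8%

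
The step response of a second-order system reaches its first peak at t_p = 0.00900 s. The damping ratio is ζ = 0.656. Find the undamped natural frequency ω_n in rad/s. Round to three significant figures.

ω_n ≈ 462 rad/s

Peak time t_p = π/ω_d, so ω_d = π/t_p = π/0.00900 = 349 rad/s.
ω_n = ω_d/√(1−ζ²) = 349/√0.570 = 462 rad/s.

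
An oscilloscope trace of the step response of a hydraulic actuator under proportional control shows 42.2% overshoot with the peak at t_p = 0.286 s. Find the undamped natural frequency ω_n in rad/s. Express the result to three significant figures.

From the overshoot, ζ = −ln(OS)/√(π²+ln²(OS)) = 0.265.
t_p = π/ω_d ⇒ ω_d = 11.0 rad/s; then ω_n = ω_d/√(1−ζ²) = 11.4 rad/s.

ω_n ≈ 11.4 rad/s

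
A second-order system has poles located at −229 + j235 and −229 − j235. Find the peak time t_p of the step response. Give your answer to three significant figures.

t_p ≈ 0.0134 s

t_p = π/ω_d with ω_d = 235 (the imaginary part), so t_p = 0.0134 s.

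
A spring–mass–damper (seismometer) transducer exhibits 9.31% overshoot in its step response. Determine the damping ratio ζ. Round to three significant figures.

From %OS = 100·exp(−πζ/√(1−ζ²)), invert to get ζ = −ln(OS)/√(π² + ln²(OS)) with OS = 0.0931.
−ln 0.0931 = 2.374, so ζ = 2.374/√(π² + 5.636) = 0.603.

ζ ≈ 0.603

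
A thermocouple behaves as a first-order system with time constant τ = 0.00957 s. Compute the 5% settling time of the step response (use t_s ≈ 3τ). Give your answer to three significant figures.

t_s ≈ 0.0287 s

t_s ≈ 3τ = 0.0287 s.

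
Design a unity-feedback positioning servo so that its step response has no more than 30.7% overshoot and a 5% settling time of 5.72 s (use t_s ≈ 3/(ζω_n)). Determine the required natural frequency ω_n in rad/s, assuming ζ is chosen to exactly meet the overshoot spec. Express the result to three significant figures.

ω_n ≈ 1.49 rad/s

Inverting the overshoot relation: ζ = |ln 0.307|/√(π² + ln²0.307) = 0.352.
From t_s ≈ 3/(ζω_n): ω_n = 3/(ζ·t_s) = 3/(0.352·5.72) = 1.49 rad/s.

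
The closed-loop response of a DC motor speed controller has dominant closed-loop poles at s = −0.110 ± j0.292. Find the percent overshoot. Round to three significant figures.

With σ = 0.110, ω_d = 0.292: ω_n = √(σ²+ω_d²) = 0.312 rad/s, ζ = σ/ω_n = 0.353.
%OS = 100 e^{−πζ/√(1−ζ²)} with ζ = 0.353 gives 30.6%.

%OS ≈ 30.6%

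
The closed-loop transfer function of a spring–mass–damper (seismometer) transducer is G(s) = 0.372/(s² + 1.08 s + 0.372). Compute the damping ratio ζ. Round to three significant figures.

Comparing the denominator to s² + 2ζω_n s + ω_n²: ω_n = √0.372 = 0.610 rad/s, and 2ζω_n = 1.08 so ζ = 1.08/(2·0.610) = 0.885.

ζ ≈ 0.885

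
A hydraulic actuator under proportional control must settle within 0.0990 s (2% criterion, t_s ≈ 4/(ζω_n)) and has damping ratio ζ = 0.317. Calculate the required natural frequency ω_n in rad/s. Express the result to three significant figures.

ω_n ≈ 127 rad/s

Rearranging t_s ≈ 4/(ζω_n) gives ω_n = 4/(ζ·t_s) = 4/(0.317 × 0.0990) = 127 rad/s.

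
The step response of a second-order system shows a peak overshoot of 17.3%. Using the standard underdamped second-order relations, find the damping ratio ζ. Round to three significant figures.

ζ ≈ 0.488

Inverting the overshoot relation: ζ = |ln 0.173|/√(π² + ln²0.173) = 0.488.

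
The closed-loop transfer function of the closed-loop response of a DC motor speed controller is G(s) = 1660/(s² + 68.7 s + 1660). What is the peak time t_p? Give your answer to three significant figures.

ω_n = √1660 = 40.7 rad/s; ζ = 68.7/(2·40.7) = 0.843.
ω_d = 40.7·√(1 − 0.843²) = 21.9 rad/s. Then t_p = π/ω_d = 0.143 s.

t_p ≈ 0.143 s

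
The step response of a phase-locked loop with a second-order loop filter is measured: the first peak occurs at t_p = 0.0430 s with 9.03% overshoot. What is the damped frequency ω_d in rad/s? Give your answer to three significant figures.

ω_d ≈ 73.1 rad/s

t_p = π/ω_d, so ω_d = π/0.0430 = 73.1 rad/s.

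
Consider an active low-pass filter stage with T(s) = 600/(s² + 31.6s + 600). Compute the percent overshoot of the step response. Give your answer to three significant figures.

%OS ≈ 7.05%

Matching coefficients with s² + 2ζω_n s + ω_n² gives ω_n² = 600 ⇒ ω_n = 24.5 rad/s, and ζ = 31.6/(2ω_n) = 0.645.
%OS = 100 e^{−πζ/√(1−ζ²)} with ζ = 0.645 gives 7.05%.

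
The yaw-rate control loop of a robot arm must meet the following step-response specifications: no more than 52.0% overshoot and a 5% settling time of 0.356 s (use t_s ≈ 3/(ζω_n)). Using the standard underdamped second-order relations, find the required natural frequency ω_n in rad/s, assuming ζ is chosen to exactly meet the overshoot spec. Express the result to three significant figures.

ω_n ≈ 41.4 rad/s

Inverting the overshoot relation: ζ = |ln 0.520|/√(π² + ln²0.520) = 0.204.
Then ω_n = 3/(ζ t_s) = 3/(0.204 × 0.356) = 41.4 rad/s.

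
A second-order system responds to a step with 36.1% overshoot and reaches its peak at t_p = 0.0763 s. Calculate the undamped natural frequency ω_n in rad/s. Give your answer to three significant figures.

ω_n ≈ 43.3 rad/s

From the overshoot, ζ = −ln(OS)/√(π²+ln²(OS)) = 0.308.
From t_p = π/ω_d, ω_d = π/0.0763 = 41.2 rad/s, so ω_n = ω_d/√(1−ζ²) = 43.3 rad/s.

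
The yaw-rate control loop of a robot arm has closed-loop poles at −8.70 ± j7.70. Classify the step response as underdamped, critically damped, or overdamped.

underdamped

Since the poles form a complex-conjugate pair with nonzero imaginary part, the response is underdamped.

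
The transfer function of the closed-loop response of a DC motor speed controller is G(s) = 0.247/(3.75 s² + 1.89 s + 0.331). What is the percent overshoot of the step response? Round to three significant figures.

%OS ≈ 0.653%

Dividing through by 3.75: denominator becomes s² + 0.5040 s + 0.08827.
So ω_n = √0.08827 = 0.297 rad/s and ζ = 0.5040/(2·0.297) = 0.848.
Overshoot: exp(−π·0.848/√(1−0.848²)) = 0.00653, i.e. 0.653%.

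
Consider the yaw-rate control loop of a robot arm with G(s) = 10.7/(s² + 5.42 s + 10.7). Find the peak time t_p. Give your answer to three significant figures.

t_p ≈ 1.71 s

Matching coefficients with s² + 2ζω_n s + ω_n² gives ω_n² = 10.7 ⇒ ω_n = 3.27 rad/s, and ζ = 5.42/(2ω_n) = 0.828.
ω_d = ω_n√(1−ζ²) = 1.83 rad/s. Then t_p = π/ω_d = 1.71 s.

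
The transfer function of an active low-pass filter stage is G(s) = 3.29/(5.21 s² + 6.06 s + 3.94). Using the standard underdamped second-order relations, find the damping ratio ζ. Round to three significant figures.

ζ ≈ 0.669

Dividing through by 5.21: denominator becomes s² + 1.163 s + 0.7562.
So ω_n = √0.7562 = 0.870 rad/s and ζ = 1.163/(2·0.870) = 0.669.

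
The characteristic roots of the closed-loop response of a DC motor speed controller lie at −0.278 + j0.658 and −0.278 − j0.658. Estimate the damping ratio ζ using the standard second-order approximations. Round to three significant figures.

The poles are at −σ ± jω_d with σ = 0.278 and ω_d = 0.658, so ω_n = √(σ²+ω_d²) = 0.714 rad/s and ζ = σ/ω_n = 0.389.

ζ ≈ 0.389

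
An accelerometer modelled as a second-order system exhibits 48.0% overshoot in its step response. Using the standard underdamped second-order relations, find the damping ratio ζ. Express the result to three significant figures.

ζ ≈ 0.228

Inverting the overshoot relation: ζ = |ln 0.480|/√(π² + ln²0.480) = 0.228.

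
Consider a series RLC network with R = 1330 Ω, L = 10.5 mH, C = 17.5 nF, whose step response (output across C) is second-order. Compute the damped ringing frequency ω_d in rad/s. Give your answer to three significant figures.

ω_d ≈ 37800 rad/s

For a series RLC circuit (capacitor voltage as output), ω_n = 1/√(LC) = 1/√(10.5 mH · 17.5 nF) = 73800 rad/s.
ζ = (R/2)·√(C/L) = (1330/2)·√(17.5 nF/10.5 mH) = 0.859.
ω_d = 73800·√(1 − 0.859²) = 37800 rad/s.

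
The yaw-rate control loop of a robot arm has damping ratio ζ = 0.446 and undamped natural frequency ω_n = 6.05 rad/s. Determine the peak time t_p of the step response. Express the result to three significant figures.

The damped frequency is ω_d = ω_n√(1−ζ²) = 6.05·√(1−0.199) = 5.41 rad/s.
Peak time t_p = π/ω_d = π/5.41 = 0.580 s.

t_p ≈ 0.580 s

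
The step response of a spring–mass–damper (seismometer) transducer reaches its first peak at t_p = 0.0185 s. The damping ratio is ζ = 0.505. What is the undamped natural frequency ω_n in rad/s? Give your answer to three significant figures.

Peak time t_p = π/ω_d, so ω_d = π/t_p = π/0.0185 = 170 rad/s.
ω_n = ω_d/√(1−ζ²) = 170/√0.745 = 197 rad/s.

ω_n ≈ 197 rad/s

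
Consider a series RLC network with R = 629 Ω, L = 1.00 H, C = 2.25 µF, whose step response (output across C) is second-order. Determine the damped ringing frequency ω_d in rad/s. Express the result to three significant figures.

For a series RLC circuit (capacitor voltage as output), ω_n = 1/√(LC) = 1/√(1.00 H · 2.25 µF) = 667 rad/s.
ζ = (R/2)·√(C/L) = (629/2)·√(2.25 µF/1.00 H) = 0.472.
ω_d = 667·√(1 − 0.472²) = 588 rad/s.

ω_d ≈ 588 rad/s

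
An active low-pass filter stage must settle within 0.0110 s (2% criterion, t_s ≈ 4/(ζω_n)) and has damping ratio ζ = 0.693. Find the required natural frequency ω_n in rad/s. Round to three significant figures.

ω_n ≈ 525 rad/s

Rearranging t_s ≈ 4/(ζω_n) gives ω_n = 4/(ζ·t_s) = 4/(0.693 × 0.0110) = 525 rad/s.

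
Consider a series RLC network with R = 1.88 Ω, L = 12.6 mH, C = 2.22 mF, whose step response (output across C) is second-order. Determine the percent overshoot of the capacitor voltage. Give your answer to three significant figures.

For a series RLC circuit (capacitor voltage as output), ω_n = 1/√(LC) = 1/√(12.6 mH · 2.22 mF) = 189 rad/s.
ζ = (R/2)·√(C/L) = (1.88/2)·√(2.22 mF/12.6 mH) = 0.395.
%OS = 100 e^{−πζ/√(1−ζ²)} with ζ = 0.395 gives 25.9%.

%OS ≈ 25.9%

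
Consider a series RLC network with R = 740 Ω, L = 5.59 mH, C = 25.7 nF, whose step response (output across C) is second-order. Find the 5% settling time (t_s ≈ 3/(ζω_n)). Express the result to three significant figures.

For a series RLC circuit (capacitor voltage as output), ω_n = 1/√(LC) = 1/√(5.59 mH · 25.7 nF) = 83400 rad/s.
ζ = (R/2)·√(C/L) = (740/2)·√(25.7 nF/5.59 mH) = 0.793.
t_s ≈ 3/(ζω_n) = 0.0000453 s.

t_s ≈ 0.0000453 s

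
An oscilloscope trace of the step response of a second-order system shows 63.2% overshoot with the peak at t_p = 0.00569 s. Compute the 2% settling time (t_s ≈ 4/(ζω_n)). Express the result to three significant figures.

The overshoot fixes ζ = −ln(OS)/√(π²+ln²(OS)) = 0.145.
t_p = π/ω_d ⇒ ω_d = 552 rad/s; then ω_n = ω_d/√(1−ζ²) = 558 rad/s.
t_s ≈ 4/(ζω_n) = 4/(0.145·558) = 0.0496 s.

t_s ≈ 0.0496 s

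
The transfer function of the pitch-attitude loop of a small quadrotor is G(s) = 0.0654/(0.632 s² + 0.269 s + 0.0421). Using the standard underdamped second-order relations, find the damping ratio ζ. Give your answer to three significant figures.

Dividing through by 0.632: denominator becomes s² + 0.4256 s + 0.06661.
So ω_n = √0.06661 = 0.258 rad/s and ζ = 0.4256/(2·0.258) = 0.825.

ζ ≈ 0.825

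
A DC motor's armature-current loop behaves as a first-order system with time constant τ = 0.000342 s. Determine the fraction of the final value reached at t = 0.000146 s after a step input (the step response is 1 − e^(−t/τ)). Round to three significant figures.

y/y_∞ ≈ 0.347

y(t)/y_∞ = 1 − e^(−t/τ) = 1 − e^(−0.000146/0.000342) = 1 − e^(−0.427) = 0.347.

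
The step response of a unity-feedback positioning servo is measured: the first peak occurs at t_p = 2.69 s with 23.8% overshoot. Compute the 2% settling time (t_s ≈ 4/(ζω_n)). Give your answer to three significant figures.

From the overshoot, ζ = −ln(OS)/√(π²+ln²(OS)) = 0.416.
t_p = π/ω_d ⇒ ω_d = 1.17 rad/s; then ω_n = ω_d/√(1−ζ²) = 1.28 rad/s.
t_s ≈ 4/(ζω_n) = 4/(0.416·1.28) = 7.50 s.

t_s ≈ 7.50 s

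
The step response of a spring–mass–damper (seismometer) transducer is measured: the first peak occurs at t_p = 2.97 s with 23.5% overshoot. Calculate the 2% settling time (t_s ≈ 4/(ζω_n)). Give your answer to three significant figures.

The overshoot fixes ζ = −ln(OS)/√(π²+ln²(OS)) = 0.419.
t_p = π/ω_d ⇒ ω_d = 1.06 rad/s; then ω_n = ω_d/√(1−ζ²) = 1.16 rad/s.
t_s ≈ 4/(ζω_n) = 4/(0.419·1.16) = 8.20 s.

t_s ≈ 8.20 s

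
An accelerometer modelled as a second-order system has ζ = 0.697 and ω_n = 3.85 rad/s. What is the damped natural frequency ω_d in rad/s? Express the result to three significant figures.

ω_d ≈ 2.76 rad/s

ω_d = ω_n√(1−ζ²) = 3.85·√0.514 = 2.76 rad/s.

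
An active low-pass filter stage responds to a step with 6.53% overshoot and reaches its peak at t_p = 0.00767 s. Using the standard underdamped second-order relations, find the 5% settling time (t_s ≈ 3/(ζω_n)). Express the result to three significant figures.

ζ from %OS: ζ = |ln 0.0653|/√(π²+ln²0.0653) = 0.656.
t_p = π/ω_d ⇒ ω_d = 410 rad/s; then ω_n = ω_d/√(1−ζ²) = 543 rad/s.
t_s ≈ 3/(ζω_n) = 3/(0.656·543) = 0.00843 s.

t_s ≈ 0.00843 s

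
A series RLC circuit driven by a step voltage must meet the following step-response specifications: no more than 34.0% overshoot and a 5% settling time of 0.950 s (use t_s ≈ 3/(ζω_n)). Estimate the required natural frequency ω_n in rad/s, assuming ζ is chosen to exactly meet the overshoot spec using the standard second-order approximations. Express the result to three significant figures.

ω_n ≈ 9.72 rad/s

ζ = −ln(OS)/√(π² + (ln OS)²). With OS = 0.340, ln OS = −1.079 and ζ = 1.079/3.322 = 0.325.
Then ω_n = 3/(ζ t_s) = 3/(0.325 × 0.950) = 9.72 rad/s.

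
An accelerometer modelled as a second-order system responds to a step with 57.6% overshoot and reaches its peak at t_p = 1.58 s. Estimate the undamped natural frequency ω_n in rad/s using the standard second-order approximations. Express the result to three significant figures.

ω_n ≈ 2.02 rad/s

From the overshoot, ζ = −ln(OS)/√(π²+ln²(OS)) = 0.173.
t_p = π/ω_d ⇒ ω_d = 1.99 rad/s; then ω_n = ω_d/√(1−ζ²) = 2.02 rad/s.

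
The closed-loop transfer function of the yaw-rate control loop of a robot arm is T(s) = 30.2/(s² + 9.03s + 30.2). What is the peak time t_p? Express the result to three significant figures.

ω_n = √30.2 = 5.50 rad/s; ζ = 9.03/(2·5.50) = 0.822.
ω_d = 5.50·√(1 − 0.822²) = 3.13 rad/s. Then t_p = π/ω_d = 1.00 s.

t_p ≈ 1.00 s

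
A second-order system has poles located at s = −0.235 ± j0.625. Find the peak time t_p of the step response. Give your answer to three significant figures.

t_p ≈ 5.03 s

t_p = π/ω_d with ω_d = 0.625 (the imaginary part), so t_p = 5.03 s.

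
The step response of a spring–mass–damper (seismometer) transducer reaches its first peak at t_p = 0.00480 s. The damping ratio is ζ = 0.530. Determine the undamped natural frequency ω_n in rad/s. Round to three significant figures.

Peak time t_p = π/ω_d, so ω_d = π/t_p = π/0.00480 = 654 rad/s.
ω_n = ω_d/√(1−ζ²) = 654/√0.719 = 772 rad/s.

ω_n ≈ 772 rad/s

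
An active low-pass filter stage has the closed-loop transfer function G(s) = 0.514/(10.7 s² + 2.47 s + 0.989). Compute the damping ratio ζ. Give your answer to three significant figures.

ζ ≈ 0.380

Dividing through by 10.7: denominator becomes s² + 0.2308 s + 0.09243.
So ω_n = √0.09243 = 0.304 rad/s and ζ = 0.2308/(2·0.304) = 0.380.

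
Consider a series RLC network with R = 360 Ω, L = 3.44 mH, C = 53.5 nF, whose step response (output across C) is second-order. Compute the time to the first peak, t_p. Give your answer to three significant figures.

t_p ≈ 0.0000605 s

For a series RLC circuit (capacitor voltage as output), ω_n = 1/√(LC) = 1/√(3.44 mH · 53.5 nF) = 73700 rad/s.
ζ = (R/2)·√(C/L) = (360/2)·√(53.5 nF/3.44 mH) = 0.710.
ω_d = ω_n√(1−ζ²) = 51900 rad/s. t_p = π/ω_d = 0.0000605 s.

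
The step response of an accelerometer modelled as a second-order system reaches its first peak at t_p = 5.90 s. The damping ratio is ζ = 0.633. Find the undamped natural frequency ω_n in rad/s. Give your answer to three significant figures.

ω_n ≈ 0.688 rad/s

Peak time t_p = π/ω_d, so ω_d = π/t_p = π/5.90 = 0.532 rad/s.
ω_n = ω_d/√(1−ζ²) = 0.532/√0.599 = 0.688 rad/s.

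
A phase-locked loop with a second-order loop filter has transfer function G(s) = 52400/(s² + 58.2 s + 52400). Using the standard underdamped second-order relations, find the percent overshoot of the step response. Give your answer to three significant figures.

%OS ≈ 66.9%

Matching coefficients with s² + 2ζω_n s + ω_n² gives ω_n² = 52400 ⇒ ω_n = 229 rad/s, and ζ = 58.2/(2ω_n) = 0.127.
%OS = 100 e^{−πζ/√(1−ζ²)} with ζ = 0.127 gives 66.9%.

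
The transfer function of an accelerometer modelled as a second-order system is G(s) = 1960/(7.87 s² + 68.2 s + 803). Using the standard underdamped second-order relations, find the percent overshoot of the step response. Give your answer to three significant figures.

Dividing through by 7.87: denominator becomes s² + 8.666 s + 102.0.
So ω_n = √102.0 = 10.1 rad/s and ζ = 8.666/(2·10.1) = 0.429.
Overshoot: exp(−π·0.429/√(1−0.429²)) = 0.225, i.e. 22.5%.

%OS ≈ 22.5%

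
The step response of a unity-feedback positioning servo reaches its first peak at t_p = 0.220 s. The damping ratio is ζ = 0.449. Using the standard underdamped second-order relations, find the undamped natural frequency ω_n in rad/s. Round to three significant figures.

Peak time t_p = π/ω_d, so ω_d = π/t_p = π/0.220 = 14.3 rad/s.
ω_n = ω_d/√(1−ζ²) = 14.3/√0.798 = 16.0 rad/s.

ω_n ≈ 16.0 rad/s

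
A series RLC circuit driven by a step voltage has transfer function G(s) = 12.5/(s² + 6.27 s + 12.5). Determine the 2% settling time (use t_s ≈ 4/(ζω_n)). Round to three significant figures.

ω_n = √12.5 = 3.54 rad/s; ζ = 6.27/(2·3.54) = 0.887.
t_s ≈ 4/(ζω_n) = 4/(0.887·3.54) = 1.28 s.

t_s ≈ 1.28 s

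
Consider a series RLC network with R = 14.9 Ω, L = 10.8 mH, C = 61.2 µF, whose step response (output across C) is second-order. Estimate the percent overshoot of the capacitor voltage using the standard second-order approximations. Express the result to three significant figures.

For a series RLC circuit (capacitor voltage as output), ω_n = 1/√(LC) = 1/√(10.8 mH · 61.2 µF) = 1230 rad/s.
ζ = (R/2)·√(C/L) = (14.9/2)·√(61.2 µF/10.8 mH) = 0.561.
Overshoot: exp(−π·0.561/√(1−0.561²)) = 0.119, i.e. 11.9%.

%OS ≈ 11.9%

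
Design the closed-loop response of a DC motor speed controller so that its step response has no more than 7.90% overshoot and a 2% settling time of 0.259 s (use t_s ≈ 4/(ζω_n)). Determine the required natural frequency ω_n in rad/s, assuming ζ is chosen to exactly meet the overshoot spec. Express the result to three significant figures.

From %OS = 100·exp(−πζ/√(1−ζ²)), invert to get ζ = −ln(OS)/√(π² + ln²(OS)) with OS = 0.0790.
−ln 0.0790 = 2.538, so ζ = 2.538/√(π² + 6.443) = 0.628.
From t_s ≈ 4/(ζω_n): ω_n = 4/(ζ·t_s) = 4/(0.628·0.259) = 24.6 rad/s.

ω_n ≈ 24.6 rad/s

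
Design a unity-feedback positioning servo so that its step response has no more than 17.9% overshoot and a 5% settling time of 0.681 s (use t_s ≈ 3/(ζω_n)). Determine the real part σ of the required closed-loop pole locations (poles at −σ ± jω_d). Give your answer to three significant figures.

The settling-time spec alone fixes σ = ζω_n = 3/t_s = 3/0.681 = 4.41.
(Overshoot then fixes ζ = 0.480 and hence ω_d = σ·√(1−ζ²)/ζ = 8.04 rad/s.)

σ ≈ 4.41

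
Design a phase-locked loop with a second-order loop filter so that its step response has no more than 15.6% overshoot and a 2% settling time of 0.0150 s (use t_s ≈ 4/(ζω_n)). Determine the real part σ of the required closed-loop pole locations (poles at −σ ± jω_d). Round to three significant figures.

The settling-time spec alone fixes σ = ζω_n = 4/t_s = 4/0.0150 = 267.
(Overshoot then fixes ζ = 0.509 and hence ω_d = σ·√(1−ζ²)/ζ = 451 rad/s.)

σ ≈ 267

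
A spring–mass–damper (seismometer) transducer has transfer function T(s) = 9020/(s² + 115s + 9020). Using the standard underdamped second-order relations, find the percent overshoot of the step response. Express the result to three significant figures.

%OS ≈ 9.17%

Comparing the denominator to s² + 2ζω_n s + ω_n²: ω_n = √9020 = 95.0 rad/s, and 2ζω_n = 115 so ζ = 115/(2·95.0) = 0.605.
%OS = 100·exp(−πζ/√(1−ζ²)) = 9.17%.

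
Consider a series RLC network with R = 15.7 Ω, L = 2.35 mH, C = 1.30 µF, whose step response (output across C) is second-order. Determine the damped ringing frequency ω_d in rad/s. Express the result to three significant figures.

ω_d ≈ 17800 rad/s

For a series RLC circuit (capacitor voltage as output), ω_n = 1/√(LC) = 1/√(2.35 mH · 1.30 µF) = 18100 rad/s.
ζ = (R/2)·√(C/L) = (15.7/2)·√(1.30 µF/2.35 mH) = 0.185.
The damped frequency ω_d = ω_n√(1−ζ²) = 17800 rad/s.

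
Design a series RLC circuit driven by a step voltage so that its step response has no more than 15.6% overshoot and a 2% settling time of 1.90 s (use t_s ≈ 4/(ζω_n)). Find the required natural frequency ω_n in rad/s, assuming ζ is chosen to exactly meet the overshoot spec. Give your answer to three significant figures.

ω_n ≈ 4.14 rad/s

From %OS = 100·exp(−πζ/√(1−ζ²)), invert to get ζ = −ln(OS)/√(π² + ln²(OS)) with OS = 0.156.
−ln 0.156 = 1.858, so ζ = 1.858/√(π² + 3.452) = 0.509.
Then ω_n = 4/(ζ t_s) = 4/(0.509 × 1.90) = 4.14 rad/s.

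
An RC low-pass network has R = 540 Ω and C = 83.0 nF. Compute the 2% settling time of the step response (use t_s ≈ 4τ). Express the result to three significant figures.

t_s ≈ 0.000179 s

τ = RC = 540 × 83.0 nF = 0.0000448 s.
t_s ≈ 4τ = 0.000179 s.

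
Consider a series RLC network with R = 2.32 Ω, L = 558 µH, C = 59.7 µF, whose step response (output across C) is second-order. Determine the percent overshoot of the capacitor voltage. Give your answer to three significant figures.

%OS ≈ 27.6%

For a series RLC circuit (capacitor voltage as output), ω_n = 1/√(LC) = 1/√(558 µH · 59.7 µF) = 5480 rad/s.
ζ = (R/2)·√(C/L) = (2.32/2)·√(59.7 µF/558 µH) = 0.379.
%OS = 100 e^{−πζ/√(1−ζ²)} with ζ = 0.379 gives 27.6%.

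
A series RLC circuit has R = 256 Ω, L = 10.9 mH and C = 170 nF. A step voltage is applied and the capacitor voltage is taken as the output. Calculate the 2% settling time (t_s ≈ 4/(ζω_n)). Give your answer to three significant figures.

t_s ≈ 0.000341 s

For a series RLC circuit (capacitor voltage as output), ω_n = 1/√(LC) = 1/√(10.9 mH · 170 nF) = 23200 rad/s.
ζ = (R/2)·√(C/L) = (256/2)·√(170 nF/10.9 mH) = 0.506.
t_s ≈ 4/(ζω_n) = 0.000341 s.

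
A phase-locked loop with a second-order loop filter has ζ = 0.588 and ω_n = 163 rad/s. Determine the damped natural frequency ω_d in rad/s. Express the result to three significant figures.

ω_d = ω_n√(1−ζ²) = 163·√0.654 = 132 rad/s.

ω_d ≈ 132 rad/s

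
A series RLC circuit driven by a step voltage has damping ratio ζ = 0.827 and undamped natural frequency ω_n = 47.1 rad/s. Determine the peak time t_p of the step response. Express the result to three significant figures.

t_p ≈ 0.119 s

The damped frequency is ω_d = ω_n√(1−ζ²) = 47.1·√(1−0.684) = 26.5 rad/s.
Peak time t_p = π/ω_d = π/26.5 = 0.119 s.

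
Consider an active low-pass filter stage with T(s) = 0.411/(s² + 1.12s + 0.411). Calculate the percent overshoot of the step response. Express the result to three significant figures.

%OS ≈ 0.356%

Comparing the denominator to s² + 2ζω_n s + ω_n²: ω_n = √0.411 = 0.641 rad/s, and 2ζω_n = 1.12 so ζ = 1.12/(2·0.641) = 0.874.
%OS = 100 e^{−πζ/√(1−ζ²)} with ζ = 0.874 gives 0.356%.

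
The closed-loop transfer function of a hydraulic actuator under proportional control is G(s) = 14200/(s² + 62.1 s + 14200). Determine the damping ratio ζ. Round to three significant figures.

ω_n = √14200 = 119 rad/s; ζ = 62.1/(2·119) = 0.261.

ζ ≈ 0.261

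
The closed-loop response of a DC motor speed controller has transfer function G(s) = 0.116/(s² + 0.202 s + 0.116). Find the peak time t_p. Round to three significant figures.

t_p ≈ 9.66 s

ω_n = √0.116 = 0.341 rad/s; ζ = 0.202/(2·0.341) = 0.297.
The damped frequency ω_d = ω_n√(1−ζ²) = 0.325 rad/s. Then t_p = π/ω_d = 9.66 s.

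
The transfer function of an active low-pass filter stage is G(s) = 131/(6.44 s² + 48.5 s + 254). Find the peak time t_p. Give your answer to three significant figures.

Dividing through by 6.44: denominator becomes s² + 7.531 s + 39.44.
So ω_n = √39.44 = 6.28 rad/s and ζ = 7.531/(2·6.28) = 0.600.
The damped frequency ω_d = ω_n√(1−ζ²) = 5.03 rad/s. t_p = π/ω_d = 0.625 s.

t_p ≈ 0.625 s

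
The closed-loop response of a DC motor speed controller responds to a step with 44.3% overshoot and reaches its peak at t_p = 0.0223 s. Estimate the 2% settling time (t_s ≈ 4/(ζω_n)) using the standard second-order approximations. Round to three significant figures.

t_s ≈ 0.110 s

The overshoot fixes ζ = −ln(OS)/√(π²+ln²(OS)) = 0.251.
t_p = π/ω_d ⇒ ω_d = 141 rad/s; then ω_n = ω_d/√(1−ζ²) = 146 rad/s.
t_s ≈ 4/(ζω_n) = 4/(0.251·146) = 0.110 s.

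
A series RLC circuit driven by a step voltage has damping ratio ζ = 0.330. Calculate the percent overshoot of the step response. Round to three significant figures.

For an underdamped second-order system, %OS = 100·exp(−πζ/√(1−ζ²)).
πζ/√(1−ζ²) = π·0.330/√(1−0.109) = 1.098, so %OS = 100·e^(−1.098) = 33.3%.

%OS ≈ 33.3%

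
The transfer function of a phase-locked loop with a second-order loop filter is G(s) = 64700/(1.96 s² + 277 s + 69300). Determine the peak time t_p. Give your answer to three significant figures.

Dividing through by 1.96: denominator becomes s² + 141.3 s + 35360.
So ω_n = √35360 = 188 rad/s and ζ = 141.3/(2·188) = 0.376.
ω_d = ω_n√(1−ζ²) = 174 rad/s. t_p = π/ω_d = 0.0180 s.

t_p ≈ 0.0180 s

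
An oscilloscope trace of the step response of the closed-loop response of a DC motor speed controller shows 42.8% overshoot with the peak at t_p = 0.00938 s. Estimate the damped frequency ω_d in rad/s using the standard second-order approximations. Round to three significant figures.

t_p = π/ω_d, so ω_d = π/0.00938 = 335 rad/s.

ω_d ≈ 335 rad/s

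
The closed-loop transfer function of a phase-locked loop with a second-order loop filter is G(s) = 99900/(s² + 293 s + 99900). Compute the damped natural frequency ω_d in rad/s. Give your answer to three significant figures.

Comparing the denominator to s² + 2ζω_n s + ω_n²: ω_n = √99900 = 316 rad/s, and 2ζω_n = 293 so ζ = 293/(2·316) = 0.464.
ω_d = ω_n√(1−ζ²) = 280 rad/s.

ω_d ≈ 280 rad/s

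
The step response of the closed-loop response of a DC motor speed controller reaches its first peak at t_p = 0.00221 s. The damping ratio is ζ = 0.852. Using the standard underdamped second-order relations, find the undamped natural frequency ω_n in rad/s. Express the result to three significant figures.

ω_n ≈ 2720 rad/s

Peak time t_p = π/ω_d, so ω_d = π/t_p = π/0.00221 = 1420 rad/s.
ω_n = ω_d/√(1−ζ²) = 1420/√0.274 = 2720 rad/s.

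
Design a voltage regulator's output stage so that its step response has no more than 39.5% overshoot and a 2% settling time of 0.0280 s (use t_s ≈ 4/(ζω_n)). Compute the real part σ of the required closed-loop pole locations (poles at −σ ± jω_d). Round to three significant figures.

σ ≈ 143

The settling-time spec alone fixes σ = ζω_n = 4/t_s = 4/0.0280 = 143.
(Overshoot then fixes ζ = 0.284 and hence ω_d = σ·√(1−ζ²)/ζ = 483 rad/s.)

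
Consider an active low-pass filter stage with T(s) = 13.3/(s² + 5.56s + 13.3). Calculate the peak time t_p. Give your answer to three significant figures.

t_p ≈ 1.33 s

ω_n = √13.3 = 3.65 rad/s; ζ = 5.56/(2·3.65) = 0.762.
The damped frequency ω_d = ω_n√(1−ζ²) = 2.36 rad/s. Then t_p = π/ω_d = 1.33 s.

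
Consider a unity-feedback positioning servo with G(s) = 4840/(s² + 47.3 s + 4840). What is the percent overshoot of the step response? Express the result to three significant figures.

%OS ≈ 32.1%

Comparing the denominator to s² + 2ζω_n s + ω_n²: ω_n = √4840 = 69.6 rad/s, and 2ζω_n = 47.3 so ζ = 47.3/(2·69.6) = 0.340.
%OS = 100·exp(−πζ/√(1−ζ²)) = 32.1%.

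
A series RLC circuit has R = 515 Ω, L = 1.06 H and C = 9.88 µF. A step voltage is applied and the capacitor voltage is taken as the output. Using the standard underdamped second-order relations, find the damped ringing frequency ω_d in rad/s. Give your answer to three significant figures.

For a series RLC circuit (capacitor voltage as output), ω_n = 1/√(LC) = 1/√(1.06 H · 9.88 µF) = 309 rad/s.
ζ = (R/2)·√(C/L) = (515/2)·√(9.88 µF/1.06 H) = 0.786.
ω_d = ω_n√(1−ζ²) = 191 rad/s.

ω_d ≈ 191 rad/s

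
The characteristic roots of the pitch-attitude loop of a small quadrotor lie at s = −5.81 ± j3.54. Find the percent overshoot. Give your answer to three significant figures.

With σ = 5.81, ω_d = 3.54: ω_n = √(σ²+ω_d²) = 6.80 rad/s, ζ = σ/ω_n = 0.854.
%OS = 100 e^{−πζ/√(1−ζ²)} with ζ = 0.854 gives 0.576%.

%OS ≈ 0.576%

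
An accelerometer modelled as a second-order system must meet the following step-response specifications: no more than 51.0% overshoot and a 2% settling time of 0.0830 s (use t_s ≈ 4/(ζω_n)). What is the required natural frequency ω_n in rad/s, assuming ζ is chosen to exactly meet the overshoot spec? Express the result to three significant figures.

ω_n ≈ 230 rad/s

ζ = −ln(OS)/√(π² + (ln OS)²). With OS = 0.510, ln OS = −0.6733 and ζ = 0.6733/3.213 = 0.210.
From t_s ≈ 4/(ζω_n): ω_n = 4/(ζ·t_s) = 4/(0.210·0.0830) = 230 rad/s.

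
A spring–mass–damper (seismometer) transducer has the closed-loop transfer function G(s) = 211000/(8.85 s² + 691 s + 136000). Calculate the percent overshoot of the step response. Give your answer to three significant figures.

%OS ≈ 35.3%

Dividing through by 8.85: denominator becomes s² + 78.08 s + 15370.
So ω_n = √15370 = 124 rad/s and ζ = 78.08/(2·124) = 0.315.
%OS = 100 e^{−πζ/√(1−ζ²)} with ζ = 0.315 gives 35.3%.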